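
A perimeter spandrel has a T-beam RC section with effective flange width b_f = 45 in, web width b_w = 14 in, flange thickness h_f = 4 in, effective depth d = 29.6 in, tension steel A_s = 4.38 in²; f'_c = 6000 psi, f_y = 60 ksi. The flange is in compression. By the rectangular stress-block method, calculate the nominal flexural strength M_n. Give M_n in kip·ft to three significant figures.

Tension: T = A_s f_y = 4.38 × 60 = 262.8 kips.
Try a within the flange: a = T/(0.85 f'_c b_f) = 262.8/(0.85 × 6 × 45) = 1.145 in.
Since a = 1.145 ≤ h_f = 4 in, the stress block lies entirely in the flange; analyse as a rectangular beam of width b_f.
M_n = T(d − a/2) = 262.8 × (29.6 − 0.5725) = 7628.4 kip·in.
M_n = 7628.4/12 = 635.70 kip·ft.

M_n ≈ 636 kip·ft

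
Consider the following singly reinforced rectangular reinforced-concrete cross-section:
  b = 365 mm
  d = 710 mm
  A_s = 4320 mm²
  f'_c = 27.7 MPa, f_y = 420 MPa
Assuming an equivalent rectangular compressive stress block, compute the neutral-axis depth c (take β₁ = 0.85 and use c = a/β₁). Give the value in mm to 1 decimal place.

c ≈ 248.4 mm

T = A_s f_y = 4320 × 420 = 1814400 N = 1814.4 kN.
Setting C = 0.85 f'_c a b equal to T: a = 1814400/(0.85 × 27.7 × 365) = 211.126 mm.
With β₁ = 0.85, c = a/β₁ = 211.126/0.85 = 248.4 mm.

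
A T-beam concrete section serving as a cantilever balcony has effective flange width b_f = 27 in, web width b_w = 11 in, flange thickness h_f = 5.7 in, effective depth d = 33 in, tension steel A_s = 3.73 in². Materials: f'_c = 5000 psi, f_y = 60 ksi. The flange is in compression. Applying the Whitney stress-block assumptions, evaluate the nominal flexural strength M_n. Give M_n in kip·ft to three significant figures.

Tension: T = A_s f_y = 3.73 × 60 = 223.8 kips.
Try a within the flange: a = T/(0.85 f'_c b_f) = 223.8/(0.85 × 5 × 27) = 1.950 in.
Since a = 1.950 ≤ h_f = 5.7 in, the stress block lies entirely in the flange; analyse as a rectangular beam of width b_f.
M_n = T(d − a/2) = 223.8 × (33 − 0.975) = 7167.2 kip·in.
M_n = 7167.2/12 = 597.27 kip·ft.

M_n ≈ 597 kip·ft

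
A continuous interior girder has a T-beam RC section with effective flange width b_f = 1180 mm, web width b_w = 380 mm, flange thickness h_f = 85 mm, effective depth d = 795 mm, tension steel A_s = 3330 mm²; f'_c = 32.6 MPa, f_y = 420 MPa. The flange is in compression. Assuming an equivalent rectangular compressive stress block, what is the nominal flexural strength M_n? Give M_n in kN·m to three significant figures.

M_n ≈ 1080 kN·m

Tension: T = A_s f_y = 3330 × 420 = 1398600 N.
Try a within the flange: a = T/(0.85 f'_c b_f) = 1398600/(0.85 × 32.6 × 1180) = 42.77 mm.
Since a = 42.77 ≤ h_f = 85 mm, the stress block lies entirely in the flange; analyse as a rectangular beam of width b_f.
M_n = T(d − a/2) = 1398600 × (795 − 21.385) = 1081.98 × 10⁶ N·mm.
M_n = 1081.98 kN·m.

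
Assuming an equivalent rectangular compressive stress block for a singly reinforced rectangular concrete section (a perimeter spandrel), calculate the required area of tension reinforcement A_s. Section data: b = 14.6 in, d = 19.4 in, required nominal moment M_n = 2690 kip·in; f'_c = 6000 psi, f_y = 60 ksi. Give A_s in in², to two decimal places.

From M_n = 0.85 f'_c a b (d − a/2):
a = d − √(d² − 2M_n/(0.85 f'_c b)) = 19.4 − √(19.4² − 2 × 2690/(0.85 × 6 × 14.6)) = 1.961 in.
A_s = 0.85 f'_c a b / f_y = 0.85 × 6 × 1.961 × 14.6 / 60 = 2.434 in².

A_s ≈ 2.43 in²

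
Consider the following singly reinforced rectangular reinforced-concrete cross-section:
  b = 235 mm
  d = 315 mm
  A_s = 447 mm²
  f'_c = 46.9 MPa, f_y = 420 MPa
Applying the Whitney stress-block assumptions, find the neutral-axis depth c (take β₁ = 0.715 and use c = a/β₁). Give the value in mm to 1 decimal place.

c ≈ 28.0 mm

T = A_s f_y = 447 × 420 = 187740 N = 187.74 kN.
Setting C = 0.85 f'_c a b equal to T: a = 187740/(0.85 × 46.9 × 235) = 20.040 mm.
With β₁ = 0.715, c = a/β₁ = 20.040/0.715 = 28.0 mm.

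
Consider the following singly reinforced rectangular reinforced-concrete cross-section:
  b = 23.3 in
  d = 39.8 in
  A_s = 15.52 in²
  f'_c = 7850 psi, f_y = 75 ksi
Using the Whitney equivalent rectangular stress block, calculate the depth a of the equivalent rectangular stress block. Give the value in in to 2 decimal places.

T = A_s f_y = 15.52 × 75 = 1164 kips.
a = T/(0.85 f'_c b) = 1164/(0.85 × 7.85 × 23.3) = 7.49 in.

a ≈ 7.49 in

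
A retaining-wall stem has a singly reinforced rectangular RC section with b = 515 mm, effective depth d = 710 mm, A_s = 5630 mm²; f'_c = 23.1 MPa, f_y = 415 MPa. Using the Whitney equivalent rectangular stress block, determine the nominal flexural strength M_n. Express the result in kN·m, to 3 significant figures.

T = A_s f_y = 5630 × 415 = 2336450 N = 2336.45 kN.
From C = T: a = T/(0.85 f'_c b) = 2336450/(0.85 × 23.1 × 515) = 231.06 mm.
M_n = T(d − a/2) = 2336.45 kN × (710 − 115.53) mm = 1388.95 kN·m.

M_n ≈ 1390 kN·m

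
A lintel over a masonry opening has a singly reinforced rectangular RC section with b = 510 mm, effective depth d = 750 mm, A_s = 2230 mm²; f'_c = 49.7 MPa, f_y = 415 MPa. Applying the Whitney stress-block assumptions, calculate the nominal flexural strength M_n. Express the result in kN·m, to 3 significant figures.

M_n ≈ 674 kN·m

T = A_s f_y = 2230 × 415 = 925450 N = 925.45 kN.
From C = T: a = T/(0.85 f'_c b) = 925450/(0.85 × 49.7 × 510) = 42.95 mm.
M_n = T(d − a/2) = 925.45 kN × (750 − 21.475) mm = 674.21 kN·m.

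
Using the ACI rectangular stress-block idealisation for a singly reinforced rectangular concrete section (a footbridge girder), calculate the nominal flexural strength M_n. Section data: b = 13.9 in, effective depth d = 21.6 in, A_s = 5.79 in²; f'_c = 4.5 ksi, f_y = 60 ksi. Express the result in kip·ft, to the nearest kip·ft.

T = A_s f_y = 5.79 × 60 = 347.4 kips.
a = T/(0.85 f'_c b) = 347.4/(0.85 × 4.5 × 13.9) = 6.534 in.
M_n = T(d − a/2) = 347.4 × (21.6 − 3.267) = 6368.9 kip·in = 6368.9/12 = 530.74 kip·ft.

M_n ≈ 531 kip·ft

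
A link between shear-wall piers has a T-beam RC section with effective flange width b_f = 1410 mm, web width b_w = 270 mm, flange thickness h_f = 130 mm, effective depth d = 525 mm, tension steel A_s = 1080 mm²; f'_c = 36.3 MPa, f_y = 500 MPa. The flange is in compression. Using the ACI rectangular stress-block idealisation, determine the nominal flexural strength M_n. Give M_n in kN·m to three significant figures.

Tension: T = A_s f_y = 1080 × 500 = 540000 N.
Try a within the flange: a = T/(0.85 f'_c b_f) = 540000/(0.85 × 36.3 × 1410) = 12.41 mm.
Since a = 12.41 ≤ h_f = 130 mm, the stress block lies entirely in the flange; analyse as a rectangular beam of width b_f.
M_n = T(d − a/2) = 540000 × (525 − 6.205) = 280.15 × 10⁶ N·mm.
M_n = 280.15 kN·m.

M_n ≈ 280 kN·m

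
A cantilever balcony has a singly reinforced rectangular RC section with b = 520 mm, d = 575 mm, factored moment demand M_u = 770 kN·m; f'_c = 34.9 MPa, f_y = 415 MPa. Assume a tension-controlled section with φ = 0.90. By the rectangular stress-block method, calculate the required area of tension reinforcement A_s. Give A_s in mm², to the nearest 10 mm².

M_n = M_u/φ = 770/0.90 = 855.556 kN·m.
With M_n = 0.85 f'_c a b (d − a/2), solve the quadratic for a:
a = d − √(d² − 2M_n/(0.85 f'_c b)) = 575 − √(575² − 2 × 855.556×10⁶/(0.85 × 34.9 × 520)) = 106.28 mm.
A_s = 0.85 f'_c a b / f_y = 0.85 × 34.9 × 106.28 × 520 / 415 = 3950.5 mm².

A_s ≈ 3950 mm²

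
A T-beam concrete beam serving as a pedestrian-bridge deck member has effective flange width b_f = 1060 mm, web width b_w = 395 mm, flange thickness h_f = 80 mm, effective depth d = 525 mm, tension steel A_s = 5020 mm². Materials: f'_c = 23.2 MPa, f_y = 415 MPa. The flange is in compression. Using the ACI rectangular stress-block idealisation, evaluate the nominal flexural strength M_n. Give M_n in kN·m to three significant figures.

Tension: T = A_s f_y = 5020 × 415 = 2083300 N.
Try a within the flange: a = T/(0.85 f'_c b_f) = 2083300/(0.85 × 23.2 × 1060) = 99.66 mm.
a = 99.66 > h_f = 80 mm: the block extends into the web. Split into flange-overhang and web parts.
C_f = 0.85 f'_c (b_f − b_w) h_f = 0.85 × 23.2 × (1060 − 395) × 80 = 1049104 N.
Remaining web compression depth: a_w = (T − C_f)/(0.85 f'_c b_w) = (2083300 − 1049104)/(0.85 × 23.2 × 395) = 132.77 mm.
M_n = C_f(d − h_f/2) + (T − C_f)(d − a_w/2) = 1049104 × (525 − 40) + 1034196 × (525 − 66.385) = 508.82 + 474.30 = 983.12 × 10⁶ N·mm.
M_n = 983.12 kN·m.

M_n ≈ 983 kN·m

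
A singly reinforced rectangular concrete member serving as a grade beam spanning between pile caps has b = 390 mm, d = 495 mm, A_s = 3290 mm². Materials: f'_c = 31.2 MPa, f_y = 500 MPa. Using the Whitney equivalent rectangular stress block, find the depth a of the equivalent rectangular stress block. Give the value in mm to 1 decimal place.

a ≈ 159.0 mm

T = A_s f_y = 3290 × 500 = 1645000 N = 1645 kN.
Setting C = 0.85 f'_c a b equal to T: a = 1645000/(0.85 × 31.2 × 390) = 159.0 mm.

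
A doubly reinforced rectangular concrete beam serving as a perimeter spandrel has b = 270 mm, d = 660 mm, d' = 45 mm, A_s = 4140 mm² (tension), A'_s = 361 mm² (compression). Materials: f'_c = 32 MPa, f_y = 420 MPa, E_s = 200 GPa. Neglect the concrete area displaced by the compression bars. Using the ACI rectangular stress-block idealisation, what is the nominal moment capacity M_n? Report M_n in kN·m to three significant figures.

Assume both tension and compression steel yield.
Net tension couple steel: A_s − A'_s = 3779 mm².
a = (A_s − A'_s) f_y / (0.85 f'_c b) = 1587180/(0.85 × 32 × 270) = 216.12 mm.
c = a/β₁ = 216.12/0.821 = 263.24 mm; ε'_s = 0.003(c − d')/c = 0.0025 ≥ f_y/E_s = 0.0021, so compression steel does yield.
M_n = (A_s − A'_s) f_y (d − a/2) + A'_s f_y (d − d') = [1587180 × (660 − 108.06) + 151620 × (660 − 45)] × 10⁻⁶ = 876.03 + 93.25 = 969.28 kN·m.

M_n ≈ 969 kN·m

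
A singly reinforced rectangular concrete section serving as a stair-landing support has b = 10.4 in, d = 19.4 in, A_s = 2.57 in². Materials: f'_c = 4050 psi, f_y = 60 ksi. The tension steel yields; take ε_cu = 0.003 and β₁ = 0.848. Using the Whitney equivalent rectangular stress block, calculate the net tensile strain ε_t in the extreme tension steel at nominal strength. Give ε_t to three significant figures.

a = A_s f_y/(0.85 f'_c b) = 4.307 in.
β₁ = 0.848, so c = a/β₁ = 4.307/0.848 = 5.079 in.
From the linear strain diagram with ε_cu = 0.003: ε_t = 0.003 (d − c)/c = 0.003 × (19.4 − 5.079)/5.079 = 0.00846.
Since ε_t ≥ 0.005, the section is tension-controlled.

ε_t ≈ 0.00846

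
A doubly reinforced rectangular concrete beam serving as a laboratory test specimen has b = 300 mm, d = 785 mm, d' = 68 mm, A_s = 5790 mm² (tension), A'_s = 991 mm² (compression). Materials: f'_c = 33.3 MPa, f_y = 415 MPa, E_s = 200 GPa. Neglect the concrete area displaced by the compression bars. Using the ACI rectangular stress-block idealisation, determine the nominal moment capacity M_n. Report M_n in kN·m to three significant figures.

M_n ≈ 1620 kN·m

Assume both tension and compression steel yield.
Net tension couple steel: A_s − A'_s = 4799 mm².
a = (A_s − A'_s) f_y / (0.85 f'_c b) = 1991585/(0.85 × 33.3 × 300) = 234.54 mm.
c = a/β₁ = 234.54/0.812 = 288.84 mm; ε'_s = 0.003(c − d')/c = 0.0023 ≥ f_y/E_s = 0.0021, so compression steel does yield.
M_n = (A_s − A'_s) f_y (d − a/2) + A'_s f_y (d − d') = [1991585 × (785 − 117.27) + 411265 × (785 − 68)] × 10⁻⁶ = 1329.84 + 294.88 = 1624.72 kN·m.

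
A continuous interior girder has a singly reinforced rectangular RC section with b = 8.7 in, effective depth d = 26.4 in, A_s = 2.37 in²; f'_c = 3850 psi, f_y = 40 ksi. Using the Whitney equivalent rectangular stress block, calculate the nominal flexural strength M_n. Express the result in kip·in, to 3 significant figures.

M_n ≈ 2340 kip·in

T = A_s f_y = 2.37 × 40 = 94.8 kips.
a = T/(0.85 f'_c b) = 94.8/(0.85 × 3.85 × 8.7) = 3.330 in.
M_n = T(d − a/2) = 94.8 × (26.4 − 1.665) = 2344.9 kip·in.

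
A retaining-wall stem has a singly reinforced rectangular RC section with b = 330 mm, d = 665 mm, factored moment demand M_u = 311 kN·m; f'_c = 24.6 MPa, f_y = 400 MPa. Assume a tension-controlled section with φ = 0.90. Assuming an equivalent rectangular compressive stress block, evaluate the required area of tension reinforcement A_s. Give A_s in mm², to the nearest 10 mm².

M_n = M_u/φ = 311/0.90 = 345.556 kN·m.
With M_n = 0.85 f'_c a b (d − a/2), solve the quadratic for a:
a = d − √(d² − 2M_n/(0.85 f'_c b)) = 665 − √(665² − 2 × 345.556×10⁶/(0.85 × 24.6 × 330)) = 80.13 mm.
A_s = 0.85 f'_c a b / f_y = 0.85 × 24.6 × 80.13 × 330 / 400 = 1382.3 mm².

A_s ≈ 1380 mm²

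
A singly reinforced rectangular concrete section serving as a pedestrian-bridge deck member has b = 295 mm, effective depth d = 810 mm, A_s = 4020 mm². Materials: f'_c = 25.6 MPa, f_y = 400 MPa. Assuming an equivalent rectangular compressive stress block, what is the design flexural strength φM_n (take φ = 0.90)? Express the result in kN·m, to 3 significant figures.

T = A_s f_y = 4020 × 400 = 1608000 N = 1608 kN.
From C = T: a = T/(0.85 f'_c b) = 1608000/(0.85 × 25.6 × 295) = 250.50 mm.
M_n = T(d − a/2) = 1608 kN × (810 − 125.25) mm = 1101.08 kN·m.
φM_n = 0.90 × 1101.08 = 990.97 kN·m.

φM_n ≈ 991 kN·m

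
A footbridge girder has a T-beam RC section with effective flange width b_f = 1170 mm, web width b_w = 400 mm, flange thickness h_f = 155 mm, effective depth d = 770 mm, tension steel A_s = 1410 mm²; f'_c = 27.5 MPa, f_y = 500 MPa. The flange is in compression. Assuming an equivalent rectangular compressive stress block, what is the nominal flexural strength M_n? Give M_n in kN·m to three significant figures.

Tension: T = A_s f_y = 1410 × 500 = 705000 N.
Try a within the flange: a = T/(0.85 f'_c b_f) = 705000/(0.85 × 27.5 × 1170) = 25.78 mm.
Since a = 25.78 ≤ h_f = 155 mm, the stress block lies entirely in the flange; analyse as a rectangular beam of width b_f.
M_n = T(d − a/2) = 705000 × (770 − 12.89) = 533.76 × 10⁶ N·mm.
M_n = 533.76 kN·m.

M_n ≈ 534 kN·m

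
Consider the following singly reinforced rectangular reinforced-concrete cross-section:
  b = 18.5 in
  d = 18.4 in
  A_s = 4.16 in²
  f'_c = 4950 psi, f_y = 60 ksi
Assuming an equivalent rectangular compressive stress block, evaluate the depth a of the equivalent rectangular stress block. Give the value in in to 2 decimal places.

a ≈ 3.21 in

T = A_s f_y = 4.16 × 60 = 249.6 kips.
a = T/(0.85 f'_c b) = 249.6/(0.85 × 4.95 × 18.5) = 3.21 in.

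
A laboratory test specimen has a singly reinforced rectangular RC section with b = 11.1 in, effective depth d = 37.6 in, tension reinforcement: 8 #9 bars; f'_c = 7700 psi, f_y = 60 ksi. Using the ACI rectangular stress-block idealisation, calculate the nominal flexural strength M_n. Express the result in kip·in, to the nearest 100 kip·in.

M_n ≈ 16500 kip·in

A_s = 8 × 1 = 8 in².
T = A_s f_y = 8 × 60 = 480 kips.
a = T/(0.85 f'_c b) = 480/(0.85 × 7.7 × 11.1) = 6.607 in.
M_n = T(d − a/2) = 480 × (37.6 − 3.3035) = 16462.3 kip·in.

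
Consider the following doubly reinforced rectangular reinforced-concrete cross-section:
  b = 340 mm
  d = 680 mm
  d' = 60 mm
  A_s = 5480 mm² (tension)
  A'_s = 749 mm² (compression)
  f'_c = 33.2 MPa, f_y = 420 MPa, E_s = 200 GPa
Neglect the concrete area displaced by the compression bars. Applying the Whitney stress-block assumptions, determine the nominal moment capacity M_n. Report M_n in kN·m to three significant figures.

M_n ≈ 1340 kN·m

Assume both tension and compression steel yield.
Net tension couple steel: A_s − A'_s = 4731 mm².
a = (A_s − A'_s) f_y / (0.85 f'_c b) = 1987020/(0.85 × 33.2 × 340) = 207.09 mm.
c = a/β₁ = 207.09/0.813 = 254.72 mm; ε'_s = 0.003(c − d')/c = 0.0023 ≥ f_y/E_s = 0.0021, so compression steel does yield.
M_n = (A_s − A'_s) f_y (d − a/2) + A'_s f_y (d − d') = [1987020 × (680 − 103.545) + 314580 × (680 − 60)] × 10⁻⁶ = 1145.43 + 195.04 = 1340.47 kN·m.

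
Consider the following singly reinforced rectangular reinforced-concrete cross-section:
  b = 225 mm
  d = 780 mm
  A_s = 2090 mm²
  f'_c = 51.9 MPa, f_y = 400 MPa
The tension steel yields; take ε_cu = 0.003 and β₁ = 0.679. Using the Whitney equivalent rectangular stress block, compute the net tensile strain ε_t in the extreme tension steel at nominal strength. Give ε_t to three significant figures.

ε_t ≈ 0.0159

a = A_s f_y/(0.85 f'_c b) = 84.22 mm.
β₁ = 0.679, so c = a/β₁ = 84.22/0.679 = 124.04 mm.
From the linear strain diagram with ε_cu = 0.003: ε_t = 0.003 (d − c)/c = 0.003 × (780 − 124.04)/124.04 = 0.0159.
Since ε_t ≥ 0.005, the section is tension-controlled.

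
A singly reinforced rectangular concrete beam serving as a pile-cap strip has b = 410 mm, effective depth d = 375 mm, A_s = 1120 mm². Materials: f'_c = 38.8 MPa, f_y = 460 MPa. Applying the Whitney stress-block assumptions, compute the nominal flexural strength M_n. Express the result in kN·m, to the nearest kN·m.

T = A_s f_y = 1120 × 460 = 515200 N = 515.2 kN.
From C = T: a = T/(0.85 f'_c b) = 515200/(0.85 × 38.8 × 410) = 38.10 mm.
M_n = T(d − a/2) = 515.2 kN × (375 − 19.05) mm = 183.39 kN·m.

M_n ≈ 183 kN·m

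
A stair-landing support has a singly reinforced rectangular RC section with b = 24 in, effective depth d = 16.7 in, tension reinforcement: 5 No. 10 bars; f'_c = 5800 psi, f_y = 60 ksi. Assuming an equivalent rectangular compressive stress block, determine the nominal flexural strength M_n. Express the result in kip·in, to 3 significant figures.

A_s = 5 × 1.27 = 6.35 in².
T = A_s f_y = 6.35 × 60 = 381 kips.
a = T/(0.85 f'_c b) = 381/(0.85 × 5.8 × 24) = 3.220 in.
M_n = T(d − a/2) = 381 × (16.7 − 1.61) = 5749.3 kip·in.

M_n ≈ 5750 kip·in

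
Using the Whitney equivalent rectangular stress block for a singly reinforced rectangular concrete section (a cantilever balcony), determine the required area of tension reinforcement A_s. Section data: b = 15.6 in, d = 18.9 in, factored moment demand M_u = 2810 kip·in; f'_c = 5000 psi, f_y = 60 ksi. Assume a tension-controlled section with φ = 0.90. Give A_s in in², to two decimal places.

A_s ≈ 2.96 in²

M_n = M_u/φ = 2810/0.90 = 3122.22 kip·in.
From M_n = 0.85 f'_c a b (d − a/2):
a = d − √(d² − 2M_n/(0.85 f'_c b)) = 18.9 − √(18.9² − 2 × 3122.22/(0.85 × 5 × 15.6)) = 2.682 in.
A_s = 0.85 f'_c a b / f_y = 0.85 × 5 × 2.682 × 15.6 / 60 = 2.964 in².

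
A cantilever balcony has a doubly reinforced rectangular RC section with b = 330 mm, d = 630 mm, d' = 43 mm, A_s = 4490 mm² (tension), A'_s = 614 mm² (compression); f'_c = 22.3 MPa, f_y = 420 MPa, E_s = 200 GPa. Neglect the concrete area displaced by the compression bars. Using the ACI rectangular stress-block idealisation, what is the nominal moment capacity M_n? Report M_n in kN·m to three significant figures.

Assume both tension and compression steel yield.
Net tension couple steel: A_s − A'_s = 3876 mm².
a = (A_s − A'_s) f_y / (0.85 f'_c b) = 1627920/(0.85 × 22.3 × 330) = 260.25 mm.
c = a/β₁ = 260.25/0.85 = 306.18 mm; ε'_s = 0.003(c − d')/c = 0.0026 ≥ f_y/E_s = 0.0021, so compression steel does yield.
M_n = (A_s − A'_s) f_y (d − a/2) + A'_s f_y (d − d') = [1627920 × (630 − 130.125) + 257880 × (630 − 43)] × 10⁻⁶ = 813.76 + 151.38 = 965.14 kN·m.

M_n ≈ 965 kN·m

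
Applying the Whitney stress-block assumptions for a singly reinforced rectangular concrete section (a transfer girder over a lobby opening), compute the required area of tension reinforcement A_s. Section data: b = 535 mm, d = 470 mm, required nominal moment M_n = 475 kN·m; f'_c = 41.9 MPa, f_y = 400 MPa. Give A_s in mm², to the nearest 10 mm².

A_s ≈ 2690 mm²

With M_n = 0.85 f'_c a b (d − a/2), solve the quadratic for a:
a = d − √(d² − 2M_n/(0.85 f'_c b)) = 470 − √(470² − 2 × 475×10⁶/(0.85 × 41.9 × 535)) = 56.43 mm.
A_s = 0.85 f'_c a b / f_y = 0.85 × 41.9 × 56.43 × 535 / 400 = 2688.0 mm².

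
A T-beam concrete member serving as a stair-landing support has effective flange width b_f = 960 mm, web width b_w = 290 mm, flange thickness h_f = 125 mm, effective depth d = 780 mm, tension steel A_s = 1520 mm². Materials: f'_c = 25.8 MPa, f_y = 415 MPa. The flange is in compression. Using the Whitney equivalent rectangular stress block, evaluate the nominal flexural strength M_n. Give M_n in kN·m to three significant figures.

Tension: T = A_s f_y = 1520 × 415 = 630800 N.
Try a within the flange: a = T/(0.85 f'_c b_f) = 630800/(0.85 × 25.8 × 960) = 29.96 mm.
Since a = 29.96 ≤ h_f = 125 mm, the stress block lies entirely in the flange; analyse as a rectangular beam of width b_f.
M_n = T(d − a/2) = 630800 × (780 − 14.98) = 482.57 × 10⁶ N·mm.
M_n = 482.57 kN·m.

M_n ≈ 483 kN·m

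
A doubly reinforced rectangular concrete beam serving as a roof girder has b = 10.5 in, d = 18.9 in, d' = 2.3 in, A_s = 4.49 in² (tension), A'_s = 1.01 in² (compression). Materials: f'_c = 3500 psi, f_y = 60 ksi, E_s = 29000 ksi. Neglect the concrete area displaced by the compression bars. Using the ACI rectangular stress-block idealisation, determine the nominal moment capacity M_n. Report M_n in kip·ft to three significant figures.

Assume both steels yield.
a = (A_s − A'_s) f_y/(0.85 f'_c b) = (4.49 − 1.01) × 60/(0.85 × 3.5 × 10.5) = 6.684 in.
c = a/β₁ = 6.684/0.85 = 7.864 in; ε'_s = 0.003(c − d')/c = 0.0021 ≥ ε_y = 0.0021, so the compression steel yields.
M_n = (A_s − A'_s) f_y (d − a/2) + A'_s f_y (d − d') = 208.8 × (18.9 − 3.342) + 60.6 × (18.9 − 2.3) = 3248.5 + 1006.0 = 4254.5 kip·in = 4254.5/12 = 354.54 kip·ft.

M_n ≈ 355 kip·ft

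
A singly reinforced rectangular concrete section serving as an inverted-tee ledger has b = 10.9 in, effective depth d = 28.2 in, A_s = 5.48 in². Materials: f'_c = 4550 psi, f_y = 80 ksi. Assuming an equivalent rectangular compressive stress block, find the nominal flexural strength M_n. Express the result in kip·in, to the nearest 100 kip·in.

T = A_s f_y = 5.48 × 80 = 438.4 kips.
a = T/(0.85 f'_c b) = 438.4/(0.85 × 4.55 × 10.9) = 10.400 in.
M_n = T(d − a/2) = 438.4 × (28.2 − 5.2) = 10083.2 kip·in.

M_n ≈ 10100 kip·in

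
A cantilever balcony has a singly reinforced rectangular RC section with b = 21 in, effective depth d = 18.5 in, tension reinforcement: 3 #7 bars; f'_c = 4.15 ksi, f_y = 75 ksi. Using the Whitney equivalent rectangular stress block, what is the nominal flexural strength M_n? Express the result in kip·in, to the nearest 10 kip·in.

M_n ≈ 2370 kip·in

A_s = 3 × 0.6 = 1.8 in².
T = A_s f_y = 1.8 × 75 = 135 kips.
a = T/(0.85 f'_c b) = 135/(0.85 × 4.15 × 21) = 1.822 in.
M_n = T(d − a/2) = 135 × (18.5 − 0.911) = 2374.5 kip·in.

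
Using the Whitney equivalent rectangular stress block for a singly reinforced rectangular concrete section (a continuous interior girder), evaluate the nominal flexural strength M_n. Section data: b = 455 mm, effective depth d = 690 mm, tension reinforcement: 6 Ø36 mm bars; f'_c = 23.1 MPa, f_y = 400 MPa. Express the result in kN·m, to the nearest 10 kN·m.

A_s = 6 × 1018 = 6108 mm².
T = A_s f_y = 6108 × 400 = 2443200 N = 2443.2 kN.
From C = T: a = T/(0.85 f'_c b) = 2443200/(0.85 × 23.1 × 455) = 273.47 mm.
M_n = T(d − a/2) = 2443.2 kN × (690 − 136.735) mm = 1351.74 kN·m.

M_n ≈ 1350 kN·m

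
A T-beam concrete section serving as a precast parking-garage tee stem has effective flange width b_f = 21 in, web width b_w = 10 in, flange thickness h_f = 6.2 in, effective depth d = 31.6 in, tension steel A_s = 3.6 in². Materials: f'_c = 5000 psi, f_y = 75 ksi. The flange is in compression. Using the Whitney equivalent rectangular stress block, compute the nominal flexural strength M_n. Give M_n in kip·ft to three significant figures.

Tension: T = A_s f_y = 3.6 × 75 = 270 kips.
Try a within the flange: a = T/(0.85 f'_c b_f) = 270/(0.85 × 5 × 21) = 3.025 in.
Since a = 3.025 ≤ h_f = 6.2 in, the stress block lies entirely in the flange; analyse as a rectangular beam of width b_f.
M_n = T(d − a/2) = 270 × (31.6 − 1.5125) = 8123.6 kip·in.
M_n = 8123.6/12 = 676.97 kip·ft.

M_n ≈ 677 kip·ft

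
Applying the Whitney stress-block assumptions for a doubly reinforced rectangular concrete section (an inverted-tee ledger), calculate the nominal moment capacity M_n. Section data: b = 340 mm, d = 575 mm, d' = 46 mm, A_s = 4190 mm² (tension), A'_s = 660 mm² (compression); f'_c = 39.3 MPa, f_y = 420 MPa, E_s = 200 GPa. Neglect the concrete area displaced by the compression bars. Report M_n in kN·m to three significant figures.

Assume both tension and compression steel yield.
Net tension couple steel: A_s − A'_s = 3530 mm².
a = (A_s − A'_s) f_y / (0.85 f'_c b) = 1482600/(0.85 × 39.3 × 340) = 130.54 mm.
c = a/β₁ = 130.54/0.769 = 169.75 mm; ε'_s = 0.003(c − d')/c = 0.0022 ≥ f_y/E_s = 0.0021, so compression steel does yield.
M_n = (A_s − A'_s) f_y (d − a/2) + A'_s f_y (d − d') = [1482600 × (575 − 65.27) + 277200 × (575 − 46)] × 10⁻⁶ = 755.73 + 146.64 = 902.37 kN·m.

M_n ≈ 902 kN·m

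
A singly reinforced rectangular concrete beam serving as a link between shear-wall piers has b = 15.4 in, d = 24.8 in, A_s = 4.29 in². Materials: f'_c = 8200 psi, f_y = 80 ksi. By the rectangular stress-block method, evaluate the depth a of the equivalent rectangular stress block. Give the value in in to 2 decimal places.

a ≈ 3.20 in

T = A_s f_y = 4.29 × 80 = 343.2 kips.
a = T/(0.85 f'_c b) = 343.2/(0.85 × 8.2 × 15.4) = 3.20 in.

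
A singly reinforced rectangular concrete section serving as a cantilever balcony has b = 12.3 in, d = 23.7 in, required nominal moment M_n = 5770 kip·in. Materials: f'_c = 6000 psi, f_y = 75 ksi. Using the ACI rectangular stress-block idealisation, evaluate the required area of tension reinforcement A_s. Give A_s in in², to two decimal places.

A_s ≈ 3.57 in²

From M_n = 0.85 f'_c a b (d − a/2):
a = d − √(d² − 2M_n/(0.85 f'_c b)) = 23.7 − √(23.7² − 2 × 5770/(0.85 × 6 × 12.3)) = 4.265 in.
A_s = 0.85 f'_c a b / f_y = 0.85 × 6 × 4.265 × 12.3 / 75 = 3.567 in².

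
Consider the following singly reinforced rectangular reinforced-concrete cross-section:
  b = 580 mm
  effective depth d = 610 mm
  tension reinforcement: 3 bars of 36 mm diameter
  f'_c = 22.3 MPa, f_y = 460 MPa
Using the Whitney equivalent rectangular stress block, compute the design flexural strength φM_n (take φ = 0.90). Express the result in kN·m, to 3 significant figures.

A_s = 3 × 1018 = 3054 mm².
T = A_s f_y = 3054 × 460 = 1404840 N = 1404.84 kN.
From C = T: a = T/(0.85 f'_c b) = 1404840/(0.85 × 22.3 × 580) = 127.78 mm.
M_n = T(d − a/2) = 1404.84 kN × (610 − 63.89) mm = 767.20 kN·m.
φM_n = 0.90 × 767.20 = 690.48 kN·m.

φM_n ≈ 690 kN·m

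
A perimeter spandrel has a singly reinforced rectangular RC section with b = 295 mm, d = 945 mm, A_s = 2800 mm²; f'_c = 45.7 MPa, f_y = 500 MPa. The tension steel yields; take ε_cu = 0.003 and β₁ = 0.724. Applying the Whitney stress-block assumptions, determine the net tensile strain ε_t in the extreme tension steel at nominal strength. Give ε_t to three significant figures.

ε_t ≈ 0.0138

a = A_s f_y/(0.85 f'_c b) = 122.17 mm.
β₁ = 0.724, so c = a/β₁ = 122.17/0.724 = 168.74 mm.
From the linear strain diagram with ε_cu = 0.003: ε_t = 0.003 (d − c)/c = 0.003 × (945 − 168.74)/168.74 = 0.0138.
Since ε_t ≥ 0.005, the section is tension-controlled.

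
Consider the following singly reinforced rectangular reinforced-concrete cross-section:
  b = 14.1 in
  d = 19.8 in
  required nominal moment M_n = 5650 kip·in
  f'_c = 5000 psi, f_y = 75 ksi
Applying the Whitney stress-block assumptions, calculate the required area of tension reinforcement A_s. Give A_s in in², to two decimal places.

From M_n = 0.85 f'_c a b (d − a/2):
a = d − √(d² − 2M_n/(0.85 f'_c b)) = 19.8 − √(19.8² − 2 × 5650/(0.85 × 5 × 14.1)) = 5.536 in.
A_s = 0.85 f'_c a b / f_y = 0.85 × 5 × 5.536 × 14.1 / 75 = 4.423 in².

A_s ≈ 4.42 in²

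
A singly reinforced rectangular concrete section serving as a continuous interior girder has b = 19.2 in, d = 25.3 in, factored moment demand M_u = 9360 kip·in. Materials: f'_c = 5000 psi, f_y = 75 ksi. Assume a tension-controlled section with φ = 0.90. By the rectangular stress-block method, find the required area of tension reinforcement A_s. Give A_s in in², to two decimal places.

A_s ≈ 6.17 in²

M_n = M_u/φ = 9360/0.90 = 10400 kip·in.
From M_n = 0.85 f'_c a b (d − a/2):
a = d − √(d² − 2M_n/(0.85 f'_c b)) = 25.3 − √(25.3² − 2 × 10400/(0.85 × 5 × 19.2)) = 5.674 in.
A_s = 0.85 f'_c a b / f_y = 0.85 × 5 × 5.674 × 19.2 / 75 = 6.173 in².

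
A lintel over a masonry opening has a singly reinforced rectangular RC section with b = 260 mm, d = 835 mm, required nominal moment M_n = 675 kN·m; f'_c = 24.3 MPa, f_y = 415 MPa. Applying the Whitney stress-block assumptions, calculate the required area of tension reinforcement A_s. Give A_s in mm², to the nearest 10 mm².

With M_n = 0.85 f'_c a b (d − a/2), solve the quadratic for a:
a = d − √(d² − 2M_n/(0.85 f'_c b)) = 835 − √(835² − 2 × 675×10⁶/(0.85 × 24.3 × 260)) = 167.29 mm.
A_s = 0.85 f'_c a b / f_y = 0.85 × 24.3 × 167.29 × 260 / 415 = 2164.8 mm².

A_s ≈ 2160 mm²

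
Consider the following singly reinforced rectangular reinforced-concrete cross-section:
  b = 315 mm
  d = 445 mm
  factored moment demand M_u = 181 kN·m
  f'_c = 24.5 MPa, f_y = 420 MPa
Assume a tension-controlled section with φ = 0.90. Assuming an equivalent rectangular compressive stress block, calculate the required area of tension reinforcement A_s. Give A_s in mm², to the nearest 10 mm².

M_n = M_u/φ = 181/0.90 = 201.111 kN·m.
With M_n = 0.85 f'_c a b (d − a/2), solve the quadratic for a:
a = d − √(d² − 2M_n/(0.85 f'_c b)) = 445 − √(445² − 2 × 201.111×10⁶/(0.85 × 24.5 × 315)) = 75.26 mm.
A_s = 0.85 f'_c a b / f_y = 0.85 × 24.5 × 75.26 × 315 / 420 = 1175.5 mm².

A_s ≈ 1180 mm²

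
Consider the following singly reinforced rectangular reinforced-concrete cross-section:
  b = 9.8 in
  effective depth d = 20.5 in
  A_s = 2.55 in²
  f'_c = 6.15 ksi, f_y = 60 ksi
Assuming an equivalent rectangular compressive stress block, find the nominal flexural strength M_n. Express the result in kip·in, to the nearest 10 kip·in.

M_n ≈ 2910 kip·in

T = A_s f_y = 2.55 × 60 = 153 kips.
a = T/(0.85 f'_c b) = 153/(0.85 × 6.15 × 9.8) = 2.987 in.
M_n = T(d − a/2) = 153 × (20.5 − 1.4935) = 2908.0 kip·in.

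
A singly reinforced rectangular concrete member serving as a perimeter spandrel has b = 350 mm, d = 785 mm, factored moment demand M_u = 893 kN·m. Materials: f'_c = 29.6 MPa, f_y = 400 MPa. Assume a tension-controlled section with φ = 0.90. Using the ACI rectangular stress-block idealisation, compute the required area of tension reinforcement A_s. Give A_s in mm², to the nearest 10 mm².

M_n = M_u/φ = 893/0.90 = 992.222 kN·m.
With M_n = 0.85 f'_c a b (d − a/2), solve the quadratic for a:
a = d − √(d² − 2M_n/(0.85 f'_c b)) = 785 − √(785² − 2 × 992.222×10⁶/(0.85 × 29.6 × 350)) = 159.80 mm.
A_s = 0.85 f'_c a b / f_y = 0.85 × 29.6 × 159.80 × 350 / 400 = 3518.0 mm².

A_s ≈ 3520 mm²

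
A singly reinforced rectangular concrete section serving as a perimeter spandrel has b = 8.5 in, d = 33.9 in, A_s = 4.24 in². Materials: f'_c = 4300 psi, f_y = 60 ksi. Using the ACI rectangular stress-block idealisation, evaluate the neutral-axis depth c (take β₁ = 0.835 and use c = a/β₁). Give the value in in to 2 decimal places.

T = A_s f_y = 4.24 × 60 = 254.4 kips.
a = T/(0.85 f'_c b) = 254.4/(0.85 × 4.3 × 8.5) = 8.1886 in.
With β₁ = 0.835, c = a/β₁ = 8.1886/0.835 = 9.81 in.

c ≈ 9.81 in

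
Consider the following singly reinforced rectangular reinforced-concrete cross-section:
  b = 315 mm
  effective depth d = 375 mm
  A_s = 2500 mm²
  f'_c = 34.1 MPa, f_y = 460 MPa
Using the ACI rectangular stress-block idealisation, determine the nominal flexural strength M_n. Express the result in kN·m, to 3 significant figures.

T = A_s f_y = 2500 × 460 = 1150000 N = 1150 kN.
From C = T: a = T/(0.85 f'_c b) = 1150000/(0.85 × 34.1 × 315) = 125.95 mm.
M_n = T(d − a/2) = 1150 kN × (375 − 62.975) mm = 358.83 kN·m.

M_n ≈ 359 kN·m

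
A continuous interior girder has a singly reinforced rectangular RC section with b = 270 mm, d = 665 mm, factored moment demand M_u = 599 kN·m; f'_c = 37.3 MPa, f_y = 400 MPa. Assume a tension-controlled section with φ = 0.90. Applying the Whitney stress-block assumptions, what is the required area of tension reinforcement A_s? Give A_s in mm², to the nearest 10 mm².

A_s ≈ 2770 mm²

M_n = M_u/φ = 599/0.90 = 665.556 kN·m.
With M_n = 0.85 f'_c a b (d − a/2), solve the quadratic for a:
a = d − √(d² − 2M_n/(0.85 f'_c b)) = 665 − √(665² − 2 × 665.556×10⁶/(0.85 × 37.3 × 270)) = 129.53 mm.
A_s = 0.85 f'_c a b / f_y = 0.85 × 37.3 × 129.53 × 270 / 400 = 2772.1 mm².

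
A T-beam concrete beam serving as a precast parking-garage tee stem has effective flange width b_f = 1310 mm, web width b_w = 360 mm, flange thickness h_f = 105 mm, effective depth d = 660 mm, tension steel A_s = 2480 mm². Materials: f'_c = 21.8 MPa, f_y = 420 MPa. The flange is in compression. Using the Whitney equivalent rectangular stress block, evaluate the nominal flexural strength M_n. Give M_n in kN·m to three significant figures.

Tension: T = A_s f_y = 2480 × 420 = 1041600 N.
Try a within the flange: a = T/(0.85 f'_c b_f) = 1041600/(0.85 × 21.8 × 1310) = 42.91 mm.
Since a = 42.91 ≤ h_f = 105 mm, the stress block lies entirely in the flange; analyse as a rectangular beam of width b_f.
M_n = T(d − a/2) = 1041600 × (660 − 21.455) = 665.11 × 10⁶ N·mm.
M_n = 665.11 kN·m.

M_n ≈ 665 kN·m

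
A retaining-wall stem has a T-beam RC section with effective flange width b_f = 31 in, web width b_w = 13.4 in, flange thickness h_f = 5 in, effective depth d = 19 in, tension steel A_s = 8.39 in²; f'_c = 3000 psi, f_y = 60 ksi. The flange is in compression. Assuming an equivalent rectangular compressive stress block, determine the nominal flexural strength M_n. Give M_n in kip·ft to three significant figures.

M_n ≈ 655 kip·ft

Tension: T = A_s f_y = 8.39 × 60 = 503.4 kips.
Try a within the flange: a = T/(0.85 f'_c b_f) = 503.4/(0.85 × 3 × 31) = 6.368 in.
a = 6.368 > h_f = 5 in: the block extends into the web. Split into flange-overhang and web parts.
C_f = 0.85 f'_c (b_f − b_w) h_f = 0.85 × 3 × (31 − 13.4) × 5 = 224.4 kips.
Remaining web compression depth: a_w = (T − C_f)/(0.85 f'_c b_w) = (503.4 − 224.4)/(0.85 × 3 × 13.4) = 8.165 in.
M_n = C_f(d − h_f/2) + (T − C_f)(d − a_w/2) = 224.4 × (19 − 2.5) + 279 × (19 − 4.0825) = 3702.6 + 4162.0 = 7864.6 kip·in.
M_n = 7864.6/12 = 655.38 kip·ft.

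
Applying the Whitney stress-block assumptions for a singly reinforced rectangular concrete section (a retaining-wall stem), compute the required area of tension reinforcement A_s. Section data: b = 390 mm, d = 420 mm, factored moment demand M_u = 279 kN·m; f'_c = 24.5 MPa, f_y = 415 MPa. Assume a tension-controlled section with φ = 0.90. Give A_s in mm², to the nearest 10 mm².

M_n = M_u/φ = 279/0.90 = 310 kN·m.
With M_n = 0.85 f'_c a b (d − a/2), solve the quadratic for a:
a = d − √(d² − 2M_n/(0.85 f'_c b)) = 420 − √(420² − 2 × 310×10⁶/(0.85 × 24.5 × 390)) = 103.67 mm.
A_s = 0.85 f'_c a b / f_y = 0.85 × 24.5 × 103.67 × 390 / 415 = 2028.9 mm².

A_s ≈ 2030 mm²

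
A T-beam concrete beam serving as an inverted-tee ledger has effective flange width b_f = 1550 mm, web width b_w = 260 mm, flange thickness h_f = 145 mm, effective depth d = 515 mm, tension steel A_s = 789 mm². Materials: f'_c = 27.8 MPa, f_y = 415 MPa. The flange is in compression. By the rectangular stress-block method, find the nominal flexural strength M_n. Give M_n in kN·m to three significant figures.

Tension: T = A_s f_y = 789 × 415 = 327435 N.
Try a within the flange: a = T/(0.85 f'_c b_f) = 327435/(0.85 × 27.8 × 1550) = 8.94 mm.
Since a = 8.94 ≤ h_f = 145 mm, the stress block lies entirely in the flange; analyse as a rectangular beam of width b_f.
M_n = T(d − a/2) = 327435 × (515 − 4.47) = 167.17 × 10⁶ N·mm.
M_n = 167.17 kN·m.

M_n ≈ 167 kN·m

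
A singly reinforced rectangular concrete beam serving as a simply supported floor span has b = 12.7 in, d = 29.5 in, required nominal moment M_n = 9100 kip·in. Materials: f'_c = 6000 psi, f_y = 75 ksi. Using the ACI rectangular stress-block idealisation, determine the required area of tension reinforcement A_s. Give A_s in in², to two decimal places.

A_s ≈ 4.51 in²

From M_n = 0.85 f'_c a b (d − a/2):
a = d − √(d² − 2M_n/(0.85 f'_c b)) = 29.5 − √(29.5² − 2 × 9100/(0.85 × 6 × 12.7)) = 5.225 in.
A_s = 0.85 f'_c a b / f_y = 0.85 × 6 × 5.225 × 12.7 / 75 = 4.512 in².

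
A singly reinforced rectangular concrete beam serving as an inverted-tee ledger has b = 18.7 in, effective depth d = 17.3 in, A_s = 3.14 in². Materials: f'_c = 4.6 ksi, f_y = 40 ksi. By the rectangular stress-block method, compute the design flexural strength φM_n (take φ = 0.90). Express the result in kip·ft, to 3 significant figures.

T = A_s f_y = 3.14 × 40 = 125.6 kips.
a = T/(0.85 f'_c b) = 125.6/(0.85 × 4.6 × 18.7) = 1.718 in.
M_n = T(d − a/2) = 125.6 × (17.3 − 0.859) = 2065.0 kip·in = 2065.0/12 = 172.08 kip·ft.
φM_n = 0.90 × 172.08 = 154.87 kip·ft.

φM_n ≈ 155 kip·ft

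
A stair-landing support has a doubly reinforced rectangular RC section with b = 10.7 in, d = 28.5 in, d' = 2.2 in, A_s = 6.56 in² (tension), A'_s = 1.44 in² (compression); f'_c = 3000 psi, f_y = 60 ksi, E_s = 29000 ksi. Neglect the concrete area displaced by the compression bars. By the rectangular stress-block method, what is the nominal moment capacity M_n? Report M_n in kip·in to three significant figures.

Assume both steels yield.
a = (A_s − A'_s) f_y/(0.85 f'_c b) = (6.56 − 1.44) × 60/(0.85 × 3 × 10.7) = 11.259 in.
c = a/β₁ = 11.259/0.85 = 13.246 in; ε'_s = 0.003(c − d')/c = 0.0025 ≥ ε_y = 0.0021, so the compression steel yields.
M_n = (A_s − A'_s) f_y (d − a/2) + A'_s f_y (d − d') = 307.2 × (28.5 − 5.6295) + 86.4 × (28.5 − 2.2) = 7025.8 + 2272.3 = 9298.1 kip·in.

M_n ≈ 9300 kip·in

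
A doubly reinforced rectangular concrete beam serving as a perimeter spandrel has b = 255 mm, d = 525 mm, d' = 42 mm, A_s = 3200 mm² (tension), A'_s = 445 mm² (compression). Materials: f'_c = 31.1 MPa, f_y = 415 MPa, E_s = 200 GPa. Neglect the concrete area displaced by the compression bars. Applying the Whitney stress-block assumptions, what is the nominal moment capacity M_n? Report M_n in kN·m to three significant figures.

Assume both tension and compression steel yield.
Net tension couple steel: A_s − A'_s = 2755 mm².
a = (A_s − A'_s) f_y / (0.85 f'_c b) = 1143325/(0.85 × 31.1 × 255) = 169.61 mm.
c = a/β₁ = 169.61/0.828 = 204.84 mm; ε'_s = 0.003(c − d')/c = 0.0024 ≥ f_y/E_s = 0.0021, so compression steel does yield.
M_n = (A_s − A'_s) f_y (d − a/2) + A'_s f_y (d − d') = [1143325 × (525 − 84.805) + 184675 × (525 − 42)] × 10⁻⁶ = 503.29 + 89.20 = 592.49 kN·m.

M_n ≈ 592 kN·m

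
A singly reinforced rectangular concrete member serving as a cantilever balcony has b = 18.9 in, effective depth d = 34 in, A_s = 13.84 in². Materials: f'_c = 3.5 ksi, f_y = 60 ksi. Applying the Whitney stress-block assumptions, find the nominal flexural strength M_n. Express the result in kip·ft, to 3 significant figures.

T = A_s f_y = 13.84 × 60 = 830.4 kips.
a = T/(0.85 f'_c b) = 830.4/(0.85 × 3.5 × 18.9) = 14.769 in.
M_n = T(d − a/2) = 830.4 × (34 − 7.3845) = 22101.5 kip·in = 22101.5/12 = 1841.79 kip·ft.

M_n ≈ 1840 kip·ft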